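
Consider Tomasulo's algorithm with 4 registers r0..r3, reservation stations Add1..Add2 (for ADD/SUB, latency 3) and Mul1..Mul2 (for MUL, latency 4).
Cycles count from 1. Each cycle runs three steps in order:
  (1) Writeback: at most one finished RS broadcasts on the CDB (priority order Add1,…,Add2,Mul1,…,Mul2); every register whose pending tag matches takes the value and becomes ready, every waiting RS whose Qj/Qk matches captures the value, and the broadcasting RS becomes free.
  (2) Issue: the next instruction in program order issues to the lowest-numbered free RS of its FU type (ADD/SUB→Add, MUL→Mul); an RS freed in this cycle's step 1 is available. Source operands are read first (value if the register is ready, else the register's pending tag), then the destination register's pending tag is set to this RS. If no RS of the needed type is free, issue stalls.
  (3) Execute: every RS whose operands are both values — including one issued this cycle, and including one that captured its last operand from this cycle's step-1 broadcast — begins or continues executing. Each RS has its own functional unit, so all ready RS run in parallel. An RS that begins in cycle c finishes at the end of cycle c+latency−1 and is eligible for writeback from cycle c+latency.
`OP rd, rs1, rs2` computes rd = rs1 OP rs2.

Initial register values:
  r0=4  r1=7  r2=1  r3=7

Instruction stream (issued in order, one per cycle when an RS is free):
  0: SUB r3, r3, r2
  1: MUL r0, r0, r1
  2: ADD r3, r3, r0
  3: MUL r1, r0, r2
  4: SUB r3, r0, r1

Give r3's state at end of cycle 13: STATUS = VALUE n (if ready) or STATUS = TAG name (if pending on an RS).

STATUS = VALUE 0

c1: issue SUB r3<-Add1 | r0:4,r1:7,r2:1,r3:Add1
c2: issue MUL r0<-Mul1 | r0:Mul1,r1:7,r2:1,r3:Add1
c3: issue ADD r3<-Add2 | r0:Mul1,r1:7,r2:1,r3:Add2
c4: CDB Add1=6; issue MUL r1<-Mul2 | r0:Mul1,r1:Mul2,r2:1,r3:Add2
c5: issue SUB r3<-Add1 | r0:Mul1,r1:Mul2,r2:1,r3:Add1
c6: CDB Mul1=28 | r0:28,r1:Mul2,r2:1,r3:Add1
c7: - | r0:28,r1:Mul2,r2:1,r3:Add1
c8: - | r0:28,r1:Mul2,r2:1,r3:Add1
c9: CDB Add2=34 | r0:28,r1:Mul2,r2:1,r3:Add1
c10: CDB Mul2=28 | r0:28,r1:28,r2:1,r3:Add1
c11: - | r0:28,r1:28,r2:1,r3:Add1
c12: - | r0:28,r1:28,r2:1,r3:Add1
c13: CDB Add1=0 | r0:28,r1:28,r2:1,r3:0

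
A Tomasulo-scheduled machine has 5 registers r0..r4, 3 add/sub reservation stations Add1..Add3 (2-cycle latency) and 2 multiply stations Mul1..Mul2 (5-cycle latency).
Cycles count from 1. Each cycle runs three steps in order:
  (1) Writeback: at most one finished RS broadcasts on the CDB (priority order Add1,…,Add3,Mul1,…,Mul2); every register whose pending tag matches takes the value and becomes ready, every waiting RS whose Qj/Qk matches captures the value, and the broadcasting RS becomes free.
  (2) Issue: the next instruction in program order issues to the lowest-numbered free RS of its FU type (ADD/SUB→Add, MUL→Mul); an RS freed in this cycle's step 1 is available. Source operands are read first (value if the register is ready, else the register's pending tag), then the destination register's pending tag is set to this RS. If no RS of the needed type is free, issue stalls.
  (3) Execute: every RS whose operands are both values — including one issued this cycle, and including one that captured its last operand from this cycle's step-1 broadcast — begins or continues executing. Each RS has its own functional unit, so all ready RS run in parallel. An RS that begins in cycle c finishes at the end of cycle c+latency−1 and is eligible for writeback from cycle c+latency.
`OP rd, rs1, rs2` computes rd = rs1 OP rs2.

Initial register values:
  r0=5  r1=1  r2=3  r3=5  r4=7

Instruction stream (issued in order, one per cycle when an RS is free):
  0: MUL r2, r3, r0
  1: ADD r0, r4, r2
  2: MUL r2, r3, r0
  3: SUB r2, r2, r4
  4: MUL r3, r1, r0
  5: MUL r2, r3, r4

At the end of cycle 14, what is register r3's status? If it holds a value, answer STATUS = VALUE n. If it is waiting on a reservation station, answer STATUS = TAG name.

STATUS = VALUE 32

c1: issue MUL r2<-Mul1 | r0:5,r1:1,r2:Mul1,r3:5,r4:7
c2: issue ADD r0<-Add1 | r0:Add1,r1:1,r2:Mul1,r3:5,r4:7
c3: issue MUL r2<-Mul2 | r0:Add1,r1:1,r2:Mul2,r3:5,r4:7
c4: issue SUB r2<-Add2 | r0:Add1,r1:1,r2:Add2,r3:5,r4:7
c5: stall | r0:Add1,r1:1,r2:Add2,r3:5,r4:7
c6: CDB Mul1=25; issue MUL r3<-Mul1 | r0:Add1,r1:1,r2:Add2,r3:Mul1,r4:7
c7: stall | r0:Add1,r1:1,r2:Add2,r3:Mul1,r4:7
c8: CDB Add1=32; stall | r0:32,r1:1,r2:Add2,r3:Mul1,r4:7
c9: stall | r0:32,r1:1,r2:Add2,r3:Mul1,r4:7
c10: stall | r0:32,r1:1,r2:Add2,r3:Mul1,r4:7
c11: stall | r0:32,r1:1,r2:Add2,r3:Mul1,r4:7
c12: stall | r0:32,r1:1,r2:Add2,r3:Mul1,r4:7
c13: CDB Mul1=32; issue MUL r2<-Mul1 | r0:32,r1:1,r2:Mul1,r3:32,r4:7
c14: CDB Mul2=160 | r0:32,r1:1,r2:Mul1,r3:32,r4:7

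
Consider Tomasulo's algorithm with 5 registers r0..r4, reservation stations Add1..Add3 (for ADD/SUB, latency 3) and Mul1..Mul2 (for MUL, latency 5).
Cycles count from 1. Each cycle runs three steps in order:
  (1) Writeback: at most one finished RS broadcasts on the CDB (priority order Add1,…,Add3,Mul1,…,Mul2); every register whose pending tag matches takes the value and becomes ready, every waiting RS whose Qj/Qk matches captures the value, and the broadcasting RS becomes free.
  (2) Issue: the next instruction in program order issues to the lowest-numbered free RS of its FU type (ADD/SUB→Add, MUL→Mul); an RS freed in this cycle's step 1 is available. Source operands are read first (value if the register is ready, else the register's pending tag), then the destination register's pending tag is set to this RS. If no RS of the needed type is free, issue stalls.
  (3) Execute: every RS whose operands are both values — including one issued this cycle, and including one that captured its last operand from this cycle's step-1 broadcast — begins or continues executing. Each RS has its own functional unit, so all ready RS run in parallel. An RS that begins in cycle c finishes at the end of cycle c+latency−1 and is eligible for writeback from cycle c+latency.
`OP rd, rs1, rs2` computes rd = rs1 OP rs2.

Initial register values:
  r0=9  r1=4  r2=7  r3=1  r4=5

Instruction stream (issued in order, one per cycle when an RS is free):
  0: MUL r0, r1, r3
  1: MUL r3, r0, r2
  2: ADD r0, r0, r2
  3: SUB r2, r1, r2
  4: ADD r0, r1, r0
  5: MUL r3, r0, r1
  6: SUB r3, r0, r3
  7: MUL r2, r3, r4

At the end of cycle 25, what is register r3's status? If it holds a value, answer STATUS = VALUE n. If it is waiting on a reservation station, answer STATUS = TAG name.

cycle 1: issue MUL r0<-Mul1 // r0:Mul1,r1:4,r2:7,r3:1,r4:5
cycle 2: issue MUL r3<-Mul2 // r0:Mul1,r1:4,r2:7,r3:Mul2,r4:5
cycle 3: issue ADD r0<-Add1 // r0:Add1,r1:4,r2:7,r3:Mul2,r4:5
cycle 4: issue SUB r2<-Add2 // r0:Add1,r1:4,r2:Add2,r3:Mul2,r4:5
cycle 5: issue ADD r0<-Add3 // r0:Add3,r1:4,r2:Add2,r3:Mul2,r4:5
cycle 6: CDB Mul1=4; issue MUL r3<-Mul1 // r0:Add3,r1:4,r2:Add2,r3:Mul1,r4:5
cycle 7: CDB Add2=-3; issue SUB r3<-Add2 // r0:Add3,r1:4,r2:-3,r3:Add2,r4:5
cycle 8: stall // r0:Add3,r1:4,r2:-3,r3:Add2,r4:5
cycle 9: CDB Add1=11; stall // r0:Add3,r1:4,r2:-3,r3:Add2,r4:5
cycle 10: stall // r0:Add3,r1:4,r2:-3,r3:Add2,r4:5
cycle 11: CDB Mul2=28; issue MUL r2<-Mul2 // r0:Add3,r1:4,r2:Mul2,r3:Add2,r4:5
cycle 12: CDB Add3=15 // r0:15,r1:4,r2:Mul2,r3:Add2,r4:5
cycle 13: - // r0:15,r1:4,r2:Mul2,r3:Add2,r4:5
cycle 14: - // r0:15,r1:4,r2:Mul2,r3:Add2,r4:5
cycle 15: - // r0:15,r1:4,r2:Mul2,r3:Add2,r4:5
cycle 16: - // r0:15,r1:4,r2:Mul2,r3:Add2,r4:5
cycle 17: CDB Mul1=60 // r0:15,r1:4,r2:Mul2,r3:Add2,r4:5
cycle 18: - // r0:15,r1:4,r2:Mul2,r3:Add2,r4:5
cycle 19: - // r0:15,r1:4,r2:Mul2,r3:Add2,r4:5
cycle 20: CDB Add2=-45 // r0:15,r1:4,r2:Mul2,r3:-45,r4:5
cycle 21: - // r0:15,r1:4,r2:Mul2,r3:-45,r4:5
cycle 22: - // r0:15,r1:4,r2:Mul2,r3:-45,r4:5
cycle 23: - // r0:15,r1:4,r2:Mul2,r3:-45,r4:5
cycle 24: - // r0:15,r1:4,r2:Mul2,r3:-45,r4:5
cycle 25: CDB Mul2=-225 // r0:15,r1:4,r2:-225,r3:-45,r4:5

STATUS = VALUE -45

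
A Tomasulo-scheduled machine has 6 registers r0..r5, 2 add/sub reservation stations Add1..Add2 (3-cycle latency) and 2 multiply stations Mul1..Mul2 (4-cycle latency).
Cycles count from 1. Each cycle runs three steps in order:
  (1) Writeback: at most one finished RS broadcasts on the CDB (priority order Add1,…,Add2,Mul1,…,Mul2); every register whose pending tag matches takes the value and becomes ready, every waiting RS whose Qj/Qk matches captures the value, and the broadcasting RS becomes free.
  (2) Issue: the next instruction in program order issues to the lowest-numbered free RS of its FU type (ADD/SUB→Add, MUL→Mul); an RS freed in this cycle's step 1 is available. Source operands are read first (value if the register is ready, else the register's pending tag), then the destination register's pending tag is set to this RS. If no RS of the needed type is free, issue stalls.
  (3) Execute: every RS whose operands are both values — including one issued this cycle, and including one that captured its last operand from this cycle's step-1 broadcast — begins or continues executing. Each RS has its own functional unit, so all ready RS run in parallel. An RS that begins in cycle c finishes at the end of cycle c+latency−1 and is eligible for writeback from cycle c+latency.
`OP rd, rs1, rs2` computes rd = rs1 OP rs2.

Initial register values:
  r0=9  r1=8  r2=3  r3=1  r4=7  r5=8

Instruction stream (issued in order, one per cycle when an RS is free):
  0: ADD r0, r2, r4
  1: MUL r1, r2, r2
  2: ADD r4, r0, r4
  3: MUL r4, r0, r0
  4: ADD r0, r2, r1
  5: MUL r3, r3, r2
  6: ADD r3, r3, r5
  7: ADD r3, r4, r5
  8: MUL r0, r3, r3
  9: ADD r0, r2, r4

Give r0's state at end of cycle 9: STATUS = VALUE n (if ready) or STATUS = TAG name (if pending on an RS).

c1: issue ADD r0<-Add1 | r0:Add1,r1:8,r2:3,r3:1,r4:7,r5:8
c2: issue MUL r1<-Mul1 | r0:Add1,r1:Mul1,r2:3,r3:1,r4:7,r5:8
c3: issue ADD r4<-Add2 | r0:Add1,r1:Mul1,r2:3,r3:1,r4:Add2,r5:8
c4: CDB Add1=10; issue MUL r4<-Mul2 | r0:10,r1:Mul1,r2:3,r3:1,r4:Mul2,r5:8
c5: issue ADD r0<-Add1 | r0:Add1,r1:Mul1,r2:3,r3:1,r4:Mul2,r5:8
c6: CDB Mul1=9; issue MUL r3<-Mul1 | r0:Add1,r1:9,r2:3,r3:Mul1,r4:Mul2,r5:8
c7: CDB Add2=17; issue ADD r3<-Add2 | r0:Add1,r1:9,r2:3,r3:Add2,r4:Mul2,r5:8
c8: CDB Mul2=100; stall | r0:Add1,r1:9,r2:3,r3:Add2,r4:100,r5:8
c9: CDB Add1=12; issue ADD r3<-Add1 | r0:12,r1:9,r2:3,r3:Add1,r4:100,r5:8

STATUS = VALUE 12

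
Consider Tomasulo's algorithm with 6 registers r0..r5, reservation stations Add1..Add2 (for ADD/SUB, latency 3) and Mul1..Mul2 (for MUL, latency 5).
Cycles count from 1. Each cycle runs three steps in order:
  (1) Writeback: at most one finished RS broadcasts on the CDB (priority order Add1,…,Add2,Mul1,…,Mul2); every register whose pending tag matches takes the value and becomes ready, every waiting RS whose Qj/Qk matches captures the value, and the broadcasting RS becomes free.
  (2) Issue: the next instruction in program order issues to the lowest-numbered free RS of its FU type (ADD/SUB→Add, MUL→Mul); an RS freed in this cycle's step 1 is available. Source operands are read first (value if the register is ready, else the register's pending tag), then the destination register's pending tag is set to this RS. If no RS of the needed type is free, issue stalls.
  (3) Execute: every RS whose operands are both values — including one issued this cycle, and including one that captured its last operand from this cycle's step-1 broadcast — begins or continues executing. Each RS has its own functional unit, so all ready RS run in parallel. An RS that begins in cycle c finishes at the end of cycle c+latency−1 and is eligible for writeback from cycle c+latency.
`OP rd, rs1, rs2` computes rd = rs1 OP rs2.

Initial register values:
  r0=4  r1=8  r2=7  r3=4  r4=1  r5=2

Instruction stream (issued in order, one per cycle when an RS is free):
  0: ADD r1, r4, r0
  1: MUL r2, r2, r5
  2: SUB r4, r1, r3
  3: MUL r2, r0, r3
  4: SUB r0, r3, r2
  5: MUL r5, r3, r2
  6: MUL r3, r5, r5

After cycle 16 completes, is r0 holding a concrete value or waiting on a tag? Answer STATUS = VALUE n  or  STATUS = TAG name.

cycle 1: issue ADD r1<-Add1 // r0:4,r1:Add1,r2:7,r3:4,r4:1,r5:2
cycle 2: issue MUL r2<-Mul1 // r0:4,r1:Add1,r2:Mul1,r3:4,r4:1,r5:2
cycle 3: issue SUB r4<-Add2 // r0:4,r1:Add1,r2:Mul1,r3:4,r4:Add2,r5:2
cycle 4: CDB Add1=5; issue MUL r2<-Mul2 // r0:4,r1:5,r2:Mul2,r3:4,r4:Add2,r5:2
cycle 5: issue SUB r0<-Add1 // r0:Add1,r1:5,r2:Mul2,r3:4,r4:Add2,r5:2
cycle 6: stall // r0:Add1,r1:5,r2:Mul2,r3:4,r4:Add2,r5:2
cycle 7: CDB Add2=1; stall // r0:Add1,r1:5,r2:Mul2,r3:4,r4:1,r5:2
cycle 8: CDB Mul1=14; issue MUL r5<-Mul1 // r0:Add1,r1:5,r2:Mul2,r3:4,r4:1,r5:Mul1
cycle 9: CDB Mul2=16; issue MUL r3<-Mul2 // r0:Add1,r1:5,r2:16,r3:Mul2,r4:1,r5:Mul1
cycle 10: - // r0:Add1,r1:5,r2:16,r3:Mul2,r4:1,r5:Mul1
cycle 11: - // r0:Add1,r1:5,r2:16,r3:Mul2,r4:1,r5:Mul1
cycle 12: CDB Add1=-12 // r0:-12,r1:5,r2:16,r3:Mul2,r4:1,r5:Mul1
cycle 13: - // r0:-12,r1:5,r2:16,r3:Mul2,r4:1,r5:Mul1
cycle 14: CDB Mul1=64 // r0:-12,r1:5,r2:16,r3:Mul2,r4:1,r5:64
cycle 15: - // r0:-12,r1:5,r2:16,r3:Mul2,r4:1,r5:64
cycle 16: - // r0:-12,r1:5,r2:16,r3:Mul2,r4:1,r5:64

STATUS = VALUE -12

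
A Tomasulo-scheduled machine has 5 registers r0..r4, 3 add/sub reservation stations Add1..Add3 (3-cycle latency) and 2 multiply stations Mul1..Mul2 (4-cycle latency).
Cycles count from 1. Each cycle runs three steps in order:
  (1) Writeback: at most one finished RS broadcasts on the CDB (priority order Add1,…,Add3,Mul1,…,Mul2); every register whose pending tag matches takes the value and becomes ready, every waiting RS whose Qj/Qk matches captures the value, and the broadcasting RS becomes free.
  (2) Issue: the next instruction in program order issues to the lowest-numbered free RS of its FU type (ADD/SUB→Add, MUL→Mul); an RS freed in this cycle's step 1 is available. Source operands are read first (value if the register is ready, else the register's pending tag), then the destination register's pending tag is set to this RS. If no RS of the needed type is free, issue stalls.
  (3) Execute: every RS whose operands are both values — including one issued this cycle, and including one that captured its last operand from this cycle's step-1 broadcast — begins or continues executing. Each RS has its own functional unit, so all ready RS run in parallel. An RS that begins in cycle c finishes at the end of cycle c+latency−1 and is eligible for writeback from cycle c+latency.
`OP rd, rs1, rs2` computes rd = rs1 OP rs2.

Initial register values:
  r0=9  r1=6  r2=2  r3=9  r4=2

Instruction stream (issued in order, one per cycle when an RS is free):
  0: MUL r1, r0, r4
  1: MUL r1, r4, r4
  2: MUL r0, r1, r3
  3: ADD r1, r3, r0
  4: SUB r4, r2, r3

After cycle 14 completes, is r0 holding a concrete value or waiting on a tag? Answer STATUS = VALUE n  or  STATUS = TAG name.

STATUS = VALUE 36

cycle 1: issue MUL r1<-Mul1 // r0:9,r1:Mul1,r2:2,r3:9,r4:2
cycle 2: issue MUL r1<-Mul2 // r0:9,r1:Mul2,r2:2,r3:9,r4:2
cycle 3: stall // r0:9,r1:Mul2,r2:2,r3:9,r4:2
cycle 4: stall // r0:9,r1:Mul2,r2:2,r3:9,r4:2
cycle 5: CDB Mul1=18; issue MUL r0<-Mul1 // r0:Mul1,r1:Mul2,r2:2,r3:9,r4:2
cycle 6: CDB Mul2=4; issue ADD r1<-Add1 // r0:Mul1,r1:Add1,r2:2,r3:9,r4:2
cycle 7: issue SUB r4<-Add2 // r0:Mul1,r1:Add1,r2:2,r3:9,r4:Add2
cycle 8: - // r0:Mul1,r1:Add1,r2:2,r3:9,r4:Add2
cycle 9: - // r0:Mul1,r1:Add1,r2:2,r3:9,r4:Add2
cycle 10: CDB Add2=-7 // r0:Mul1,r1:Add1,r2:2,r3:9,r4:-7
cycle 11: CDB Mul1=36 // r0:36,r1:Add1,r2:2,r3:9,r4:-7
cycle 12: - // r0:36,r1:Add1,r2:2,r3:9,r4:-7
cycle 13: - // r0:36,r1:Add1,r2:2,r3:9,r4:-7
cycle 14: CDB Add1=45 // r0:36,r1:45,r2:2,r3:9,r4:-7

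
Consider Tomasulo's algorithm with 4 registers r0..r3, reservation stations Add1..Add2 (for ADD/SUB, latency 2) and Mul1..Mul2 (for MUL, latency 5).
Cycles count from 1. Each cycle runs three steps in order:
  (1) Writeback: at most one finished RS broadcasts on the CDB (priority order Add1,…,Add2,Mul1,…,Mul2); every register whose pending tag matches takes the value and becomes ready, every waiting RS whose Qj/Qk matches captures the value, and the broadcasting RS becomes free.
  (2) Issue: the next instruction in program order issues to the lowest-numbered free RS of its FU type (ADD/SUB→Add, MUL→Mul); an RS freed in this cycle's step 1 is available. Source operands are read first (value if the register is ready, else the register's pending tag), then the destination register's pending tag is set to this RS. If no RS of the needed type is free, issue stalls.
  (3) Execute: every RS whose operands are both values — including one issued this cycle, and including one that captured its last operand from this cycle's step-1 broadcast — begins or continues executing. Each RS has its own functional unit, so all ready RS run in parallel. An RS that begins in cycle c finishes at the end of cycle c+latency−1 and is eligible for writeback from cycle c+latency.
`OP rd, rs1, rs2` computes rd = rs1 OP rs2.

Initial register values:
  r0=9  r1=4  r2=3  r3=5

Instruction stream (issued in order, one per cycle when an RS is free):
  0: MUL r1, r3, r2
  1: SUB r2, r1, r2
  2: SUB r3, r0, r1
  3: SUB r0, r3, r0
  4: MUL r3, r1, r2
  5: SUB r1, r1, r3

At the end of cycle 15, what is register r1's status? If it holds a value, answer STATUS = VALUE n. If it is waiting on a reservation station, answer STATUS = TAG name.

STATUS = TAG Add2

cycle 1: issue MUL r1<-Mul1 // r0:9,r1:Mul1,r2:3,r3:5
cycle 2: issue SUB r2<-Add1 // r0:9,r1:Mul1,r2:Add1,r3:5
cycle 3: issue SUB r3<-Add2 // r0:9,r1:Mul1,r2:Add1,r3:Add2
cycle 4: stall // r0:9,r1:Mul1,r2:Add1,r3:Add2
cycle 5: stall // r0:9,r1:Mul1,r2:Add1,r3:Add2
cycle 6: CDB Mul1=15; stall // r0:9,r1:15,r2:Add1,r3:Add2
cycle 7: stall // r0:9,r1:15,r2:Add1,r3:Add2
cycle 8: CDB Add1=12; issue SUB r0<-Add1 // r0:Add1,r1:15,r2:12,r3:Add2
cycle 9: CDB Add2=-6; issue MUL r3<-Mul1 // r0:Add1,r1:15,r2:12,r3:Mul1
cycle 10: issue SUB r1<-Add2 // r0:Add1,r1:Add2,r2:12,r3:Mul1
cycle 11: CDB Add1=-15 // r0:-15,r1:Add2,r2:12,r3:Mul1
cycle 12: - // r0:-15,r1:Add2,r2:12,r3:Mul1
cycle 13: - // r0:-15,r1:Add2,r2:12,r3:Mul1
cycle 14: CDB Mul1=180 // r0:-15,r1:Add2,r2:12,r3:180
cycle 15: - // r0:-15,r1:Add2,r2:12,r3:180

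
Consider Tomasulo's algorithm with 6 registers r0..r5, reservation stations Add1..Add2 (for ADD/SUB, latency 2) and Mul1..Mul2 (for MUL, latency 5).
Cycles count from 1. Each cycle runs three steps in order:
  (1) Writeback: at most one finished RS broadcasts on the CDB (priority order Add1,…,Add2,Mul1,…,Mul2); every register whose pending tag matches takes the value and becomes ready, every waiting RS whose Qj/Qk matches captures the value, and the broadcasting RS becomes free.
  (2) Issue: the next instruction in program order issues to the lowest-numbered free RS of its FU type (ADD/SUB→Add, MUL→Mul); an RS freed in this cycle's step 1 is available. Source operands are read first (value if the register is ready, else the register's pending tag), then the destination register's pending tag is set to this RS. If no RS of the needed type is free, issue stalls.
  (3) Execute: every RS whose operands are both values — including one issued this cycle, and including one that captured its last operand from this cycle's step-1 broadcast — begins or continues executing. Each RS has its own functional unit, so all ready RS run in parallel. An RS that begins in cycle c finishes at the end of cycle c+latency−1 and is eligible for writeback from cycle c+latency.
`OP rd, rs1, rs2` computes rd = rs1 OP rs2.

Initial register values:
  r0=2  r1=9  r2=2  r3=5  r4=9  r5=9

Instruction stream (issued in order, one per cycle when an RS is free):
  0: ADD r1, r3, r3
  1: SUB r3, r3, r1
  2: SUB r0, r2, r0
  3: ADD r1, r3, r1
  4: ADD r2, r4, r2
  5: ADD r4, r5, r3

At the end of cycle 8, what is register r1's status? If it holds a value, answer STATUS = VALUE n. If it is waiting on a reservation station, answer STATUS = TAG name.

  c1: issue ADD r1<-Add1  regs: r0:2,r1:Add1,r2:2,r3:5,r4:9,r5:9
  c2: issue SUB r3<-Add2  regs: r0:2,r1:Add1,r2:2,r3:Add2,r4:9,r5:9
  c3: CDB Add1=10; issue SUB r0<-Add1  regs: r0:Add1,r1:10,r2:2,r3:Add2,r4:9,r5:9
  c4: stall  regs: r0:Add1,r1:10,r2:2,r3:Add2,r4:9,r5:9
  c5: CDB Add1=0; issue ADD r1<-Add1  regs: r0:0,r1:Add1,r2:2,r3:Add2,r4:9,r5:9
  c6: CDB Add2=-5; issue ADD r2<-Add2  regs: r0:0,r1:Add1,r2:Add2,r3:-5,r4:9,r5:9
  c7: stall  regs: r0:0,r1:Add1,r2:Add2,r3:-5,r4:9,r5:9
  c8: CDB Add1=5; issue ADD r4<-Add1  regs: r0:0,r1:5,r2:Add2,r3:-5,r4:Add1,r5:9

STATUS = VALUE 5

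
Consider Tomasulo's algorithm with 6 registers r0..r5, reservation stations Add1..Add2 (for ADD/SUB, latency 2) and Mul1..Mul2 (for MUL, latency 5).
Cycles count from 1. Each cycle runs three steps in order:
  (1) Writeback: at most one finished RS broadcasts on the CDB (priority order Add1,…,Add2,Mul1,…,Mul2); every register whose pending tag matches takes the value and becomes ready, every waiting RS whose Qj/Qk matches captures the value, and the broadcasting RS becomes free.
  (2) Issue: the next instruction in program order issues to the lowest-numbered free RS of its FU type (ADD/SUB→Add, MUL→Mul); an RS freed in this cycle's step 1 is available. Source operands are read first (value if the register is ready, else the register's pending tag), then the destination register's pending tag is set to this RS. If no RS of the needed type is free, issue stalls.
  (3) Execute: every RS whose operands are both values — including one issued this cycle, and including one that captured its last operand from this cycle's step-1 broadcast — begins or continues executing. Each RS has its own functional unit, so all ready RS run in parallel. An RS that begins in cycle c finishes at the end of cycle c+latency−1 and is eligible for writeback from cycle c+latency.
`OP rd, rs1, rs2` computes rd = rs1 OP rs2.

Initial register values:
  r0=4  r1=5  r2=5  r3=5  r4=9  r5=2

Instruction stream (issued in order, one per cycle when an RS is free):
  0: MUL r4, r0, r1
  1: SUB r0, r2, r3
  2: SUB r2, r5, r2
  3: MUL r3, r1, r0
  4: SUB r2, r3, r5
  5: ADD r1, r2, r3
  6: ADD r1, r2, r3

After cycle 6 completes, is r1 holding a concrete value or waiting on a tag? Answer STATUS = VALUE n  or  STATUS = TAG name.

STATUS = TAG Add2

c1: issue MUL r4<-Mul1 | r0:4,r1:5,r2:5,r3:5,r4:Mul1,r5:2
c2: issue SUB r0<-Add1 | r0:Add1,r1:5,r2:5,r3:5,r4:Mul1,r5:2
c3: issue SUB r2<-Add2 | r0:Add1,r1:5,r2:Add2,r3:5,r4:Mul1,r5:2
c4: CDB Add1=0; issue MUL r3<-Mul2 | r0:0,r1:5,r2:Add2,r3:Mul2,r4:Mul1,r5:2
c5: CDB Add2=-3; issue SUB r2<-Add1 | r0:0,r1:5,r2:Add1,r3:Mul2,r4:Mul1,r5:2
c6: CDB Mul1=20; issue ADD r1<-Add2 | r0:0,r1:Add2,r2:Add1,r3:Mul2,r4:20,r5:2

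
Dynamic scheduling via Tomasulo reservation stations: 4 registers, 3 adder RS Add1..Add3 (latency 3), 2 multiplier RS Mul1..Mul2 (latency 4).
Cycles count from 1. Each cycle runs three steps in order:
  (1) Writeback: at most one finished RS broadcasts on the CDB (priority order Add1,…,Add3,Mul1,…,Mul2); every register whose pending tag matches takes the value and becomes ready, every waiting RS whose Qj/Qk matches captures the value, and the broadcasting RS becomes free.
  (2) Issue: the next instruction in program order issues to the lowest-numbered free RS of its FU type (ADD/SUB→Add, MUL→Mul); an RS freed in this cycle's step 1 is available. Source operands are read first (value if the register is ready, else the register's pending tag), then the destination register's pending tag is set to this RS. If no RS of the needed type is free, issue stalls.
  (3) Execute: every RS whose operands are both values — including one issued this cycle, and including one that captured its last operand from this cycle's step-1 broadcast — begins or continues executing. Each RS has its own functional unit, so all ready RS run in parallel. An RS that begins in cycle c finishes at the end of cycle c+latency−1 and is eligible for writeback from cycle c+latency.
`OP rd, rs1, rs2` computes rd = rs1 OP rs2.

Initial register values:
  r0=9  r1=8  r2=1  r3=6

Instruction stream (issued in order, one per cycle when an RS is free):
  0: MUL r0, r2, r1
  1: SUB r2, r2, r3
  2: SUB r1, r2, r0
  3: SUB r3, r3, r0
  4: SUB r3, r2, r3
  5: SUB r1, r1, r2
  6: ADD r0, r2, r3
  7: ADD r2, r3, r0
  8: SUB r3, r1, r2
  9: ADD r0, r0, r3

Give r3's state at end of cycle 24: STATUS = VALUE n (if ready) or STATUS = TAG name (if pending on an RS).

STATUS = VALUE 3

c1: issue MUL r0<-Mul1 | r0:Mul1,r1:8,r2:1,r3:6
c2: issue SUB r2<-Add1 | r0:Mul1,r1:8,r2:Add1,r3:6
c3: issue SUB r1<-Add2 | r0:Mul1,r1:Add2,r2:Add1,r3:6
c4: issue SUB r3<-Add3 | r0:Mul1,r1:Add2,r2:Add1,r3:Add3
c5: CDB Add1=-5; issue SUB r3<-Add1 | r0:Mul1,r1:Add2,r2:-5,r3:Add1
c6: CDB Mul1=8; stall | r0:8,r1:Add2,r2:-5,r3:Add1
c7: stall | r0:8,r1:Add2,r2:-5,r3:Add1
c8: stall | r0:8,r1:Add2,r2:-5,r3:Add1
c9: CDB Add2=-13; issue SUB r1<-Add2 | r0:8,r1:Add2,r2:-5,r3:Add1
c10: CDB Add3=-2; issue ADD r0<-Add3 | r0:Add3,r1:Add2,r2:-5,r3:Add1
c11: stall | r0:Add3,r1:Add2,r2:-5,r3:Add1
c12: CDB Add2=-8; issue ADD r2<-Add2 | r0:Add3,r1:-8,r2:Add2,r3:Add1
c13: CDB Add1=-3; issue SUB r3<-Add1 | r0:Add3,r1:-8,r2:Add2,r3:Add1
c14: stall | r0:Add3,r1:-8,r2:Add2,r3:Add1
c15: stall | r0:Add3,r1:-8,r2:Add2,r3:Add1
c16: CDB Add3=-8; issue ADD r0<-Add3 | r0:Add3,r1:-8,r2:Add2,r3:Add1
c17: - | r0:Add3,r1:-8,r2:Add2,r3:Add1
c18: - | r0:Add3,r1:-8,r2:Add2,r3:Add1
c19: CDB Add2=-11 | r0:Add3,r1:-8,r2:-11,r3:Add1
c20: - | r0:Add3,r1:-8,r2:-11,r3:Add1
c21: - | r0:Add3,r1:-8,r2:-11,r3:Add1
c22: CDB Add1=3 | r0:Add3,r1:-8,r2:-11,r3:3
c23: - | r0:Add3,r1:-8,r2:-11,r3:3
c24: - | r0:Add3,r1:-8,r2:-11,r3:3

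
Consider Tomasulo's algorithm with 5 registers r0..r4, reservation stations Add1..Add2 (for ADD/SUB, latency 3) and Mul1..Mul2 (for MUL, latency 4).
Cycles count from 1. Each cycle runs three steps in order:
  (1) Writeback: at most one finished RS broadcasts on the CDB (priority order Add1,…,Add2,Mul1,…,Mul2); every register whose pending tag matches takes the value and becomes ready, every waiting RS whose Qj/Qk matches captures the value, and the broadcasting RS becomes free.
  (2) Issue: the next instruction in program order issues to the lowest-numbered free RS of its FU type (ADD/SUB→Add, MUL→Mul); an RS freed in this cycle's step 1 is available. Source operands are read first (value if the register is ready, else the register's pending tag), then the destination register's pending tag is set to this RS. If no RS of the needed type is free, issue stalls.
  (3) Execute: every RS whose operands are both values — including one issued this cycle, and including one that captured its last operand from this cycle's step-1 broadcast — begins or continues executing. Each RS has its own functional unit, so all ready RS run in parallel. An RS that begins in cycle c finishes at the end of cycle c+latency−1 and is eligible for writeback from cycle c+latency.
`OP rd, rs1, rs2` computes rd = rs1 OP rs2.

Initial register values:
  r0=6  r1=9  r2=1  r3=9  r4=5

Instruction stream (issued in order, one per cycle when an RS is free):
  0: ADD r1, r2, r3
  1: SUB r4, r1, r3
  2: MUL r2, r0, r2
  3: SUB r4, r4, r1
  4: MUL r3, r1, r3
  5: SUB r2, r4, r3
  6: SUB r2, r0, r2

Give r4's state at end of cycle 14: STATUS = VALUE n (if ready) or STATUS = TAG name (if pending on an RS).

cycle 1: issue ADD r1<-Add1 // r0:6,r1:Add1,r2:1,r3:9,r4:5
cycle 2: issue SUB r4<-Add2 // r0:6,r1:Add1,r2:1,r3:9,r4:Add2
cycle 3: issue MUL r2<-Mul1 // r0:6,r1:Add1,r2:Mul1,r3:9,r4:Add2
cycle 4: CDB Add1=10; issue SUB r4<-Add1 // r0:6,r1:10,r2:Mul1,r3:9,r4:Add1
cycle 5: issue MUL r3<-Mul2 // r0:6,r1:10,r2:Mul1,r3:Mul2,r4:Add1
cycle 6: stall // r0:6,r1:10,r2:Mul1,r3:Mul2,r4:Add1
cycle 7: CDB Add2=1; issue SUB r2<-Add2 // r0:6,r1:10,r2:Add2,r3:Mul2,r4:Add1
cycle 8: CDB Mul1=6; stall // r0:6,r1:10,r2:Add2,r3:Mul2,r4:Add1
cycle 9: CDB Mul2=90; stall // r0:6,r1:10,r2:Add2,r3:90,r4:Add1
cycle 10: CDB Add1=-9; issue SUB r2<-Add1 // r0:6,r1:10,r2:Add1,r3:90,r4:-9
cycle 11: - // r0:6,r1:10,r2:Add1,r3:90,r4:-9
cycle 12: - // r0:6,r1:10,r2:Add1,r3:90,r4:-9
cycle 13: CDB Add2=-99 // r0:6,r1:10,r2:Add1,r3:90,r4:-9
cycle 14: - // r0:6,r1:10,r2:Add1,r3:90,r4:-9

STATUS = VALUE -9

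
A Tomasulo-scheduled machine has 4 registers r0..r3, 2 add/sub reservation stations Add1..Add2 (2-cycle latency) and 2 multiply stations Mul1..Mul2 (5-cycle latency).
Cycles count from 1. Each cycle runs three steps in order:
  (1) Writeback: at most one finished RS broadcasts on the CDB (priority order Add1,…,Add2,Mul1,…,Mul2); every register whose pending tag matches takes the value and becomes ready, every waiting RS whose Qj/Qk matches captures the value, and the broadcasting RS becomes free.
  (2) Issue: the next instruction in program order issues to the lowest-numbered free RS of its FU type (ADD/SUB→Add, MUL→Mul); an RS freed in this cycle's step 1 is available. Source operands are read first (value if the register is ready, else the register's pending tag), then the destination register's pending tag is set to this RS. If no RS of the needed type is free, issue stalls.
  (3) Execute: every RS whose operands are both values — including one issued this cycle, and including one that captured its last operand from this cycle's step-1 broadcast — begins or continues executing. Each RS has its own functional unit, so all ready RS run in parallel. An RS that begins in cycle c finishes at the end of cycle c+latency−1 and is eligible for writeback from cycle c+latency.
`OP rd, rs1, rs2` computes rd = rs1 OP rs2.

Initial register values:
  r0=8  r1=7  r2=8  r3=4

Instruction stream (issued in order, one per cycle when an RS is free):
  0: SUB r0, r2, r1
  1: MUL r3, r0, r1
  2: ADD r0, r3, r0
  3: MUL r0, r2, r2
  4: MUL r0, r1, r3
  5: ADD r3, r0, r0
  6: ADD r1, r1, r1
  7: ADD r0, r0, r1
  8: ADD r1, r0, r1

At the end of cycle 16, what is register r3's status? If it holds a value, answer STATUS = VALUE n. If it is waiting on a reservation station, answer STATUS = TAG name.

STATUS = VALUE 98

c1: issue SUB r0<-Add1 | r0:Add1,r1:7,r2:8,r3:4
c2: issue MUL r3<-Mul1 | r0:Add1,r1:7,r2:8,r3:Mul1
c3: CDB Add1=1; issue ADD r0<-Add1 | r0:Add1,r1:7,r2:8,r3:Mul1
c4: issue MUL r0<-Mul2 | r0:Mul2,r1:7,r2:8,r3:Mul1
c5: stall | r0:Mul2,r1:7,r2:8,r3:Mul1
c6: stall | r0:Mul2,r1:7,r2:8,r3:Mul1
c7: stall | r0:Mul2,r1:7,r2:8,r3:Mul1
c8: CDB Mul1=7; issue MUL r0<-Mul1 | r0:Mul1,r1:7,r2:8,r3:7
c9: CDB Mul2=64; issue ADD r3<-Add2 | r0:Mul1,r1:7,r2:8,r3:Add2
c10: CDB Add1=8; issue ADD r1<-Add1 | r0:Mul1,r1:Add1,r2:8,r3:Add2
c11: stall | r0:Mul1,r1:Add1,r2:8,r3:Add2
c12: CDB Add1=14; issue ADD r0<-Add1 | r0:Add1,r1:14,r2:8,r3:Add2
c13: CDB Mul1=49; stall | r0:Add1,r1:14,r2:8,r3:Add2
c14: stall | r0:Add1,r1:14,r2:8,r3:Add2
c15: CDB Add1=63; issue ADD r1<-Add1 | r0:63,r1:Add1,r2:8,r3:Add2
c16: CDB Add2=98 | r0:63,r1:Add1,r2:8,r3:98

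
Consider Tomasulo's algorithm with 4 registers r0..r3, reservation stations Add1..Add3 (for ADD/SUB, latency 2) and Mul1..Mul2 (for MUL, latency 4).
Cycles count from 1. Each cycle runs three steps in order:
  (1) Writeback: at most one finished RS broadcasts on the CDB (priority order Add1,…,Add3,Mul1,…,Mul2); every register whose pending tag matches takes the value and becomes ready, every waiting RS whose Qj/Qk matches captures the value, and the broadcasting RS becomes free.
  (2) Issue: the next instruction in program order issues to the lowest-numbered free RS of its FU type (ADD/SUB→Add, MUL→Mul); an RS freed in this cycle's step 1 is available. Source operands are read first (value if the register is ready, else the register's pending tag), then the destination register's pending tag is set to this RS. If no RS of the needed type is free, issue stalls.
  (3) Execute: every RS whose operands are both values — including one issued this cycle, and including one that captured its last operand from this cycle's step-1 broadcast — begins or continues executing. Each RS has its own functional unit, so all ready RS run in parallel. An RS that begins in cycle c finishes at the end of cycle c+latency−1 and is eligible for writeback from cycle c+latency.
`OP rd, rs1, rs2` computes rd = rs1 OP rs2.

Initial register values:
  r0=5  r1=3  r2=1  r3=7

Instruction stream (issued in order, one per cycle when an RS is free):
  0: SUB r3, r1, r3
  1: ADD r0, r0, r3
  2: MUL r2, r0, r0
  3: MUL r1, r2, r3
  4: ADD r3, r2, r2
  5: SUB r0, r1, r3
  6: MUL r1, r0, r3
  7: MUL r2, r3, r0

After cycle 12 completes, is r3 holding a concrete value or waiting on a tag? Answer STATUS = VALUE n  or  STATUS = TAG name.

  c1: issue SUB r3<-Add1  regs: r0:5,r1:3,r2:1,r3:Add1
  c2: issue ADD r0<-Add2  regs: r0:Add2,r1:3,r2:1,r3:Add1
  c3: CDB Add1=-4; issue MUL r2<-Mul1  regs: r0:Add2,r1:3,r2:Mul1,r3:-4
  c4: issue MUL r1<-Mul2  regs: r0:Add2,r1:Mul2,r2:Mul1,r3:-4
  c5: CDB Add2=1; issue ADD r3<-Add1  regs: r0:1,r1:Mul2,r2:Mul1,r3:Add1
  c6: issue SUB r0<-Add2  regs: r0:Add2,r1:Mul2,r2:Mul1,r3:Add1
  c7: stall  regs: r0:Add2,r1:Mul2,r2:Mul1,r3:Add1
  c8: stall  regs: r0:Add2,r1:Mul2,r2:Mul1,r3:Add1
  c9: CDB Mul1=1; issue MUL r1<-Mul1  regs: r0:Add2,r1:Mul1,r2:1,r3:Add1
  c10: stall  regs: r0:Add2,r1:Mul1,r2:1,r3:Add1
  c11: CDB Add1=2; stall  regs: r0:Add2,r1:Mul1,r2:1,r3:2
  c12: stall  regs: r0:Add2,r1:Mul1,r2:1,r3:2

STATUS = VALUE 2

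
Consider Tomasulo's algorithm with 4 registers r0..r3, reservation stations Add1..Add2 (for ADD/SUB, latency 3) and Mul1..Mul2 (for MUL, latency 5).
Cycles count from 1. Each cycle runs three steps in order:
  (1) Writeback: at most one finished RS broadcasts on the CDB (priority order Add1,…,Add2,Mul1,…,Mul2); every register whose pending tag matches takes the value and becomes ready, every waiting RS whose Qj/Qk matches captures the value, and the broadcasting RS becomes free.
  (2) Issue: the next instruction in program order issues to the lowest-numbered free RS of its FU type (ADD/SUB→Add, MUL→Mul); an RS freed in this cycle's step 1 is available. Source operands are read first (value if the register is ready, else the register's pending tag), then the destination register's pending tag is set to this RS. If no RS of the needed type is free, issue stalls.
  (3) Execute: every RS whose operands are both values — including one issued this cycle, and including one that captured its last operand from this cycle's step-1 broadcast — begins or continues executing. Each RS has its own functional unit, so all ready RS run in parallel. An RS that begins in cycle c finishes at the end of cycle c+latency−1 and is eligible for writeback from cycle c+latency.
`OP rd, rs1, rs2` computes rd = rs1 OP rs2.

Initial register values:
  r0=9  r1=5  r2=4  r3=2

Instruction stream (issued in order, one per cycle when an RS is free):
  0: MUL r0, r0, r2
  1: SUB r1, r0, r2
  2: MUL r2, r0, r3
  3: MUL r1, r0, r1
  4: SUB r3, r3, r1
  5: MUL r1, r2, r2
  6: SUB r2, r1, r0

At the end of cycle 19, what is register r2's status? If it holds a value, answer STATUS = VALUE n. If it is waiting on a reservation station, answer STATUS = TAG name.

cycle 1: issue MUL r0<-Mul1 // r0:Mul1,r1:5,r2:4,r3:2
cycle 2: issue SUB r1<-Add1 // r0:Mul1,r1:Add1,r2:4,r3:2
cycle 3: issue MUL r2<-Mul2 // r0:Mul1,r1:Add1,r2:Mul2,r3:2
cycle 4: stall // r0:Mul1,r1:Add1,r2:Mul2,r3:2
cycle 5: stall // r0:Mul1,r1:Add1,r2:Mul2,r3:2
cycle 6: CDB Mul1=36; issue MUL r1<-Mul1 // r0:36,r1:Mul1,r2:Mul2,r3:2
cycle 7: issue SUB r3<-Add2 // r0:36,r1:Mul1,r2:Mul2,r3:Add2
cycle 8: stall // r0:36,r1:Mul1,r2:Mul2,r3:Add2
cycle 9: CDB Add1=32; stall // r0:36,r1:Mul1,r2:Mul2,r3:Add2
cycle 10: stall // r0:36,r1:Mul1,r2:Mul2,r3:Add2
cycle 11: CDB Mul2=72; issue MUL r1<-Mul2 // r0:36,r1:Mul2,r2:72,r3:Add2
cycle 12: issue SUB r2<-Add1 // r0:36,r1:Mul2,r2:Add1,r3:Add2
cycle 13: - // r0:36,r1:Mul2,r2:Add1,r3:Add2
cycle 14: CDB Mul1=1152 // r0:36,r1:Mul2,r2:Add1,r3:Add2
cycle 15: - // r0:36,r1:Mul2,r2:Add1,r3:Add2
cycle 16: CDB Mul2=5184 // r0:36,r1:5184,r2:Add1,r3:Add2
cycle 17: CDB Add2=-1150 // r0:36,r1:5184,r2:Add1,r3:-1150
cycle 18: - // r0:36,r1:5184,r2:Add1,r3:-1150
cycle 19: CDB Add1=5148 // r0:36,r1:5184,r2:5148,r3:-1150

STATUS = VALUE 5148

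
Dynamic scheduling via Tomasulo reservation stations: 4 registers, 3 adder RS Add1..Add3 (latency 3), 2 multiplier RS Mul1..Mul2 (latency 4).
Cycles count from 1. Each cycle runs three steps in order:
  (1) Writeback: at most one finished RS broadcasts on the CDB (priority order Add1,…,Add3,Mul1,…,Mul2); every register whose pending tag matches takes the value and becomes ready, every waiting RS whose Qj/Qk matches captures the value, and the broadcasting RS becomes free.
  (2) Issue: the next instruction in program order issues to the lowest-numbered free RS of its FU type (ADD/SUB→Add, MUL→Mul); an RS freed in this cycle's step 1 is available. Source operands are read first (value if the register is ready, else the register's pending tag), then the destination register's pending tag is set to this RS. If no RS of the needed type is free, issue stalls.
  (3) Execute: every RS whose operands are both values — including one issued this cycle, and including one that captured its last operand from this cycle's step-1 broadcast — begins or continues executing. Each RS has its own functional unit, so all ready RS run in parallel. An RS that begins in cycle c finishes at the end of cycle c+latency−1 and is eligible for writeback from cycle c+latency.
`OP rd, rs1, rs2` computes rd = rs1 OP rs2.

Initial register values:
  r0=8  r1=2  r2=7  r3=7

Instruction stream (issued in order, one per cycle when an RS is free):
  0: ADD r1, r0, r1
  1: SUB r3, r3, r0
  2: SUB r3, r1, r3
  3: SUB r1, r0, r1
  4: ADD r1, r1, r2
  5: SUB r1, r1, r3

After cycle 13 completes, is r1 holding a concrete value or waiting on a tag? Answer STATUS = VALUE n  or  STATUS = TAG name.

STATUS = VALUE -6

  c1: issue ADD r1<-Add1  regs: r0:8,r1:Add1,r2:7,r3:7
  c2: issue SUB r3<-Add2  regs: r0:8,r1:Add1,r2:7,r3:Add2
  c3: issue SUB r3<-Add3  regs: r0:8,r1:Add1,r2:7,r3:Add3
  c4: CDB Add1=10; issue SUB r1<-Add1  regs: r0:8,r1:Add1,r2:7,r3:Add3
  c5: CDB Add2=-1; issue ADD r1<-Add2  regs: r0:8,r1:Add2,r2:7,r3:Add3
  c6: stall  regs: r0:8,r1:Add2,r2:7,r3:Add3
  c7: CDB Add1=-2; issue SUB r1<-Add1  regs: r0:8,r1:Add1,r2:7,r3:Add3
  c8: CDB Add3=11  regs: r0:8,r1:Add1,r2:7,r3:11
  c9: -  regs: r0:8,r1:Add1,r2:7,r3:11
  c10: CDB Add2=5  regs: r0:8,r1:Add1,r2:7,r3:11
  c11: -  regs: r0:8,r1:Add1,r2:7,r3:11
  c12: -  regs: r0:8,r1:Add1,r2:7,r3:11
  c13: CDB Add1=-6  regs: r0:8,r1:-6,r2:7,r3:11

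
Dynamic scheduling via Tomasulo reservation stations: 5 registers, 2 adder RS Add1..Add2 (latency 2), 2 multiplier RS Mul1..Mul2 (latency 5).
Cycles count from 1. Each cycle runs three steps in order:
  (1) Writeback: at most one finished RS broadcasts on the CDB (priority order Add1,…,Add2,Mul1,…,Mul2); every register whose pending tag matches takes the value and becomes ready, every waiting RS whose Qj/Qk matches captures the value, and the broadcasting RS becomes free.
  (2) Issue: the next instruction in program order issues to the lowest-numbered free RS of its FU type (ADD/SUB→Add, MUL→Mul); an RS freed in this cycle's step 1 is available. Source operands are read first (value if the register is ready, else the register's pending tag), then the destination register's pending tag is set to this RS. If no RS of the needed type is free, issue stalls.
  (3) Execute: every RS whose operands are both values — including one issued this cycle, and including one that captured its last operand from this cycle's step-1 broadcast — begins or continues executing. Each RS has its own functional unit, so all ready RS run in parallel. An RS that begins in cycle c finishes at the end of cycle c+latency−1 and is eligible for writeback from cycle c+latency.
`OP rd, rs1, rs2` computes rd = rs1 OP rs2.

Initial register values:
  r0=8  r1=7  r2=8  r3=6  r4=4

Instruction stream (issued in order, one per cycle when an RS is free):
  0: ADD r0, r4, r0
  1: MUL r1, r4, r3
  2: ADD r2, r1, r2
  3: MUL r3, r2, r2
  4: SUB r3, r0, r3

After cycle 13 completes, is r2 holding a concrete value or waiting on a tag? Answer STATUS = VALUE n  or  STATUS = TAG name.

STATUS = VALUE 32

cycle 1: issue ADD r0<-Add1 // r0:Add1,r1:7,r2:8,r3:6,r4:4
cycle 2: issue MUL r1<-Mul1 // r0:Add1,r1:Mul1,r2:8,r3:6,r4:4
cycle 3: CDB Add1=12; issue ADD r2<-Add1 // r0:12,r1:Mul1,r2:Add1,r3:6,r4:4
cycle 4: issue MUL r3<-Mul2 // r0:12,r1:Mul1,r2:Add1,r3:Mul2,r4:4
cycle 5: issue SUB r3<-Add2 // r0:12,r1:Mul1,r2:Add1,r3:Add2,r4:4
cycle 6: - // r0:12,r1:Mul1,r2:Add1,r3:Add2,r4:4
cycle 7: CDB Mul1=24 // r0:12,r1:24,r2:Add1,r3:Add2,r4:4
cycle 8: - // r0:12,r1:24,r2:Add1,r3:Add2,r4:4
cycle 9: CDB Add1=32 // r0:12,r1:24,r2:32,r3:Add2,r4:4
cycle 10: - // r0:12,r1:24,r2:32,r3:Add2,r4:4
cycle 11: - // r0:12,r1:24,r2:32,r3:Add2,r4:4
cycle 12: - // r0:12,r1:24,r2:32,r3:Add2,r4:4
cycle 13: - // r0:12,r1:24,r2:32,r3:Add2,r4:4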